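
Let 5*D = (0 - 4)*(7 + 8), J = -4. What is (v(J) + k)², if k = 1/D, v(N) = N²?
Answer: 36481/144 ≈ 253.34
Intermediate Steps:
D = -12 (D = ((0 - 4)*(7 + 8))/5 = (-4*15)/5 = (⅕)*(-60) = -12)
k = -1/12 (k = 1/(-12) = -1/12 ≈ -0.083333)
(v(J) + k)² = ((-4)² - 1/12)² = (16 - 1/12)² = (191/12)² = 36481/144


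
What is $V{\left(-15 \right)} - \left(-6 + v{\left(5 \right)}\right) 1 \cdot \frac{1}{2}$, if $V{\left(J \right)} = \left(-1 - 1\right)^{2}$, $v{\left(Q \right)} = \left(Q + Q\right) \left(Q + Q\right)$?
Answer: $-43$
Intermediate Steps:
$v{\left(Q \right)} = 4 Q^{2}$ ($v{\left(Q \right)} = 2 Q 2 Q = 4 Q^{2}$)
$V{\left(J \right)} = 4$ ($V{\left(J \right)} = \left(-2\right)^{2} = 4$)
$V{\left(-15 \right)} - \left(-6 + v{\left(5 \right)}\right) 1 \cdot \frac{1}{2} = 4 - \left(-6 + 4 \cdot 5^{2}\right) 1 \cdot \frac{1}{2} = 4 - \left(-6 + 4 \cdot 25\right) 1 \cdot \frac{1}{2} = 4 - \left(-6 + 100\right) \frac{1}{2} = 4 - 94 \cdot \frac{1}{2} = 4 - 47 = -43$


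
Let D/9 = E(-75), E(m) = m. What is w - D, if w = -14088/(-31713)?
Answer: 7140121/10571 ≈ 675.44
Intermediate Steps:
w = 4696/10571 (w = -14088*(-1/31713) = 4696/10571 ≈ 0.44423)
D = -675 (D = 9*(-75) = -675)
w - D = 4696/10571 - 1*(-675) = 4696/10571 + 675 = 7140121/10571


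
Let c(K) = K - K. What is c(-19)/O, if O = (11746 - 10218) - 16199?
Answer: 0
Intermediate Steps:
c(K) = 0
O = -14671 (O = 1528 - 16199 = -14671)
c(-19)/O = 0/(-14671) = 0*(-1/14671) = 0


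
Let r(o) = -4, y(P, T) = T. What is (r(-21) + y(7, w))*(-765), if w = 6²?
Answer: -24480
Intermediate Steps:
w = 36
(r(-21) + y(7, w))*(-765) = (-4 + 36)*(-765) = 32*(-765) = -24480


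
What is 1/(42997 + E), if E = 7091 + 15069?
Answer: 1/65157 ≈ 1.5348e-5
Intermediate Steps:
E = 22160
1/(42997 + E) = 1/(42997 + 22160) = 1/65157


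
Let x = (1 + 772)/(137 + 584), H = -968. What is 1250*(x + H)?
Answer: -871443750/721 ≈ -1.2087e+6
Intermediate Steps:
x = 773/721 ≈ 1.0721
1250*(x + H) = 1250*(773/721 - 968) = 1250*(-697155/721) = -871443750/721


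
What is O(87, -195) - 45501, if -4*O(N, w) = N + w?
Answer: -45474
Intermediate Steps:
O(N, w) = -N/4 - w/4 (O(N, w) = -(N + w)/4 = -N/4 - w/4)
O(87, -195) - 45501 = (-¼*87 - ¼*(-195)) - 45501 = (-87/4 + 195/4) - 45501 = 27 - 45501 = -45474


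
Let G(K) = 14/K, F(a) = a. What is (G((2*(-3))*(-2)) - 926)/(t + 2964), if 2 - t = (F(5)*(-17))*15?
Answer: -5549/25446 ≈ -0.21807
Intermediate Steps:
t = 1277 (t = 2 - 5*(-17)*15 = 2 - (-85)*15 = 2 - 1*(-1275) = 2 + 1275 = 1277)
(G((2*(-3))*(-2)) - 926)/(t + 2964) = (14/(((2*(-3))*(-2))) - 926)/(1277 + 2964) = (14/((-6*(-2))) - 926)/4241 = (14/12 - 926)*(1/4241) = (14*(1/12) - 926)*(1/4241) = (7/6 - 926)*(1/4241) = -5549/6*1/4241 = -5549/25446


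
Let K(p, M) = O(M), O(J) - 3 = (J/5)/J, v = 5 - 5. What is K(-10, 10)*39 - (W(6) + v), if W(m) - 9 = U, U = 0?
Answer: 579/5 ≈ 115.80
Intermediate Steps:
v = 0
W(m) = 9 (W(m) = 9 + 0 = 9)
O(J) = 16/5 (O(J) = 3 + (J/5)/J = 3 + ⅕ = 16/5)
K(p, M) = 16/5
K(-10, 10)*39 - (W(6) + v) = (16/5)*39 - (9 + 0) = 624/5 - 1*9 = 624/5 - 9 = 579/5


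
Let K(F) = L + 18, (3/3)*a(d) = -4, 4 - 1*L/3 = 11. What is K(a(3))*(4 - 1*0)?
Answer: -12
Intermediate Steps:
L = -21 (L = 12 - 3*11 = 12 - 33 = -21)
a(d) = -4
K(F) = -3 (K(F) = -21 + 18 = -3)
K(a(3))*(4 - 1*0) = -3*(4 - 1*0) = -3*(4 + 0) = -3*4 = -12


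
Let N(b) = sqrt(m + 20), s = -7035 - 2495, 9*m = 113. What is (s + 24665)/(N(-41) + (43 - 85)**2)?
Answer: 240283260/28004971 - 45405*sqrt(293)/28004971 ≈ 8.5523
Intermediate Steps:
m = 113/9 (m = (1/9)*113 = 113/9 ≈ 12.556)
s = -9530
N(b) = sqrt(293)/3 (N(b) = sqrt(113/9 + 20) = sqrt(293/9) = sqrt(293)/3)
(s + 24665)/(N(-41) + (43 - 85)**2) = (-9530 + 24665)/(sqrt(293)/3 + (43 - 85)**2) = 15135/(sqrt(293)/3 + (-42)**2) = 15135/(sqrt(293)/3 + 1764) = 15135/(1764 + sqrt(293)/3)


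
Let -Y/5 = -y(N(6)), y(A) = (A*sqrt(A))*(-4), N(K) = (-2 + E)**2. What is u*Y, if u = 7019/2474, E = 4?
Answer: -561520/1237 ≈ -453.94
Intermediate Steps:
N(K) = 4 (N(K) = (-2 + 4)**2 = 2**2 = 4)
y(A) = -4*A**(3/2) (y(A) = A**(3/2)*(-4) = -4*A**(3/2))
u = 7019/2474 (u = 7019*(1/2474) = 7019/2474 ≈ 2.8371)
Y = -160 (Y = -(-5)*(-4*4**(3/2)) = -(-5)*(-4*8) = -(-5)*(-32) = -5*32 = -160)
u*Y = (7019/2474)*(-160) = -561520/1237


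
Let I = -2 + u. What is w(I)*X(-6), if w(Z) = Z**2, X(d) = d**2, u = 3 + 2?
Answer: 324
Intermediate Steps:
u = 5
I = 3 (I = -2 + 5 = 3)
w(I)*X(-6) = 3**2*(-6)**2 = 9*36 = 324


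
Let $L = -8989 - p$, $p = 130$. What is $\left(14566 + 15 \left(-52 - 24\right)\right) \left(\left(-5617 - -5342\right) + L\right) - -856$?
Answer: $-126122988$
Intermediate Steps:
$L = -9119$ ($L = -8989 - 130 = -9119$)
$\left(14566 + 15 \left(-52 - 24\right)\right) \left(\left(-5617 - -5342\right) + L\right) - -856 = \left(14566 + 15 \left(-52 - 24\right)\right) \left(\left(-5617 - -5342\right) - 9119\right) - -856 = \left(14566 + 15 \left(-76\right)\right) \left(\left(-5617 + 5342\right) - 9119\right) + 856 = \left(14566 - 1140\right) \left(-275 - 9119\right) + 856 = 13426 \left(-9394\right) + 856 = -126123844 + 856 = -126122988$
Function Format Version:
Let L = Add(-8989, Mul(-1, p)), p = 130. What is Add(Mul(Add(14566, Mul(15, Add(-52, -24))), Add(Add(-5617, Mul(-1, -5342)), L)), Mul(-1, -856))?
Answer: -126122988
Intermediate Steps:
L = -9119 (L = Add(-8989, Mul(-1, 130)) = Add(-8989, -130) = -9119)
Add(Mul(Add(14566, Mul(15, Add(-52, -24))), Add(Add(-5617, Mul(-1, -5342)), L)), Mul(-1, -856)) = Add(Mul(Add(14566, Mul(15, Add(-52, -24))), Add(Add(-5617, Mul(-1, -5342)), -9119)), Mul(-1, -856)) = Add(Mul(Add(14566, Mul(15, -76)), Add(Add(-5617, 5342), -9119)), 856) = Add(Mul(Add(14566, -1140), Add(-275, -9119)), 856) = Add(Mul(13426, -9394), 856) = Add(-126123844, 856) = -126122988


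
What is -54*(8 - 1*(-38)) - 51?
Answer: -2535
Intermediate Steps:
-54*(8 - 1*(-38)) - 51 = -54*(8 + 38) - 51 = -54*46 - 51 = -2484 - 51 = -2535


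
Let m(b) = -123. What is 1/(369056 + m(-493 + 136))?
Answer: 1/368933 ≈ 2.7105e-6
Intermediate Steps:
1/(369056 + m(-493 + 136)) = 1/(369056 - 123) = 1/368933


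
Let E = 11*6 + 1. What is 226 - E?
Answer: 159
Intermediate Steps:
E = 67 (E = 66 + 1 = 67)
226 - E = 226 - 1*67 = 226 - 67 = 159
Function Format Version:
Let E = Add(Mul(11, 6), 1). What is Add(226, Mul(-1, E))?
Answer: 159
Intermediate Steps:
E = 67 (E = Add(66, 1) = 67)
Add(226, Mul(-1, E)) = Add(226, Mul(-1, 67)) = Add(226, -67) = 159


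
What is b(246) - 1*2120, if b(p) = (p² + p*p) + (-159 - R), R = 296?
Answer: 118457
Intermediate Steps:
b(p) = -455 + 2*p² (b(p) = (p² + p*p) + (-159 - 1*296) = (p² + p²) + (-159 - 296) = 2*p² - 455 = -455 + 2*p²)
b(246) - 1*2120 = (-455 + 2*246²) - 1*2120 = (-455 + 2*60516) - 2120 = (-455 + 121032) - 2120 = 120577 - 2120 = 118457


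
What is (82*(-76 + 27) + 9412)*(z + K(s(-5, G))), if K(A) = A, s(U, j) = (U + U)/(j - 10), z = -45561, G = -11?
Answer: -1720274258/7 ≈ -2.4575e+8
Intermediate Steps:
s(U, j) = 2*U/(-10 + j) (s(U, j) = (2*U)/(-10 + j) = 2*U/(-10 + j))
(82*(-76 + 27) + 9412)*(z + K(s(-5, G))) = (82*(-76 + 27) + 9412)*(-45561 + 2*(-5)/(-10 - 11)) = (82*(-49) + 9412)*(-45561 + 2*(-5)/(-21)) = (-4018 + 9412)*(-45561 + 2*(-5)*(-1/21)) = 5394*(-45561 + 10/21) = 5394*(-956771/21) = -1720274258/7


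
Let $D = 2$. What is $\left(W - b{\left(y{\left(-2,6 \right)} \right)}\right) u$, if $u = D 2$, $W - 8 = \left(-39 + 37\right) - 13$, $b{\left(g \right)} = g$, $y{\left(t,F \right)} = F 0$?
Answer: $-28$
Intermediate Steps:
$y{\left(t,F \right)} = 0$
$W = -7$ ($W = 8 + \left(\left(-39 + 37\right) - 13\right) = 8 - 15 = -7$)
$u = 4$ ($u = 2 \cdot 2 = 4$)
$\left(W - b{\left(y{\left(-2,6 \right)} \right)}\right) u = \left(-7 - 0\right) 4 = \left(-7 + 0\right) 4 = \left(-7\right) 4 = -28$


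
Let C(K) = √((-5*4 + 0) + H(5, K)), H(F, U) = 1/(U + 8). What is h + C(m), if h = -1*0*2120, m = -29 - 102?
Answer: I*√302703/123 ≈ 4.473*I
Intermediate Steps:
H(F, U) = 1/(8 + U)
m = -131
h = 0 (h = 0*2120 = 0)
C(K) = √(-20 + 1/(8 + K)) (C(K) = √((-5*4 + 0) + 1/(8 + K)) = √((-20 + 0) + 1/(8 + K)) = √(-20 + 1/(8 + K)))
h + C(m) = 0 + √((-159 - 20*(-131))/(8 - 131)) = 0 + √((-159 + 2620)/(-123)) = 0 + √(-1/123*2461) = 0 + √(-2461/123) = 0 + I*√302703/123 = I*√302703/123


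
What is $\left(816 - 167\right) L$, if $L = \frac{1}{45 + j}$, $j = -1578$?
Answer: $- \frac{649}{1533} \approx -0.42335$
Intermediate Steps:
$L = - \frac{1}{1533}$ ($L = \frac{1}{45 - 1578} = \frac{1}{-1533} = - \frac{1}{1533} \approx -0.00065232$)
$\left(816 - 167\right) L = \left(816 - 167\right) \left(- \frac{1}{1533}\right) = 649 \left(- \frac{1}{1533}\right) = - \frac{649}{1533}$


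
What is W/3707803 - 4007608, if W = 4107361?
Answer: -14859416857863/3707803 ≈ -4.0076e+6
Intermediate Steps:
W/3707803 - 4007608 = 4107361/3707803 - 4007608 = -14859416857863/3707803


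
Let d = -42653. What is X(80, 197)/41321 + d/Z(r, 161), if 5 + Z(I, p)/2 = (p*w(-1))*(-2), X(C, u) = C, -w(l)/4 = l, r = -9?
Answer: 1762671493/106856106 ≈ 16.496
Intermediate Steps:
w(l) = -4*l
Z(I, p) = -10 - 16*p (Z(I, p) = -10 + 2*((p*(-4*(-1)))*(-2)) = -10 + 2*((p*4)*(-2)) = -10 + 2*((4*p)*(-2)) = -10 + 2*(-8*p) = -10 - 16*p)
X(80, 197)/41321 + d/Z(r, 161) = 80/41321 - 42653/(-10 - 16*161) = 80*(1/41321) - 42653/(-10 - 2576) = 80/41321 - 42653/(-2586) = 80/41321 - 42653*(-1/2586) = 80/41321 + 42653/2586 = 1762671493/106856106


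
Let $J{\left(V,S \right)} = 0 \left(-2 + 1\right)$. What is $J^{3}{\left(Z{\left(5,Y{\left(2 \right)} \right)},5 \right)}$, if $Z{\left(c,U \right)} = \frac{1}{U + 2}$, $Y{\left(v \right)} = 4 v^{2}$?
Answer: $0$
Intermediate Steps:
$Z{\left(c,U \right)} = \frac{1}{2 + U}$
$J{\left(V,S \right)} = 0$ ($J{\left(V,S \right)} = 0 \left(-1\right) = 0$)
$J^{3}{\left(Z{\left(5,Y{\left(2 \right)} \right)},5 \right)} = 0^{3} = 0$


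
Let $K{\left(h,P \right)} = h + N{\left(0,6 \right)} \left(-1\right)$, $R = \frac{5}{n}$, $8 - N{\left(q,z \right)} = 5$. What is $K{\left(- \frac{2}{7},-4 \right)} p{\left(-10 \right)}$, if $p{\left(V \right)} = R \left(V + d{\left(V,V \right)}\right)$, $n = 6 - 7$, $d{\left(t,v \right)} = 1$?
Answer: $- \frac{1035}{7} \approx -147.86$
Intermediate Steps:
$N{\left(q,z \right)} = 3$ ($N{\left(q,z \right)} = 8 - 5 = 3$)
$n = -1$ ($n = 6 - 7 = -1$)
$R = -5$ ($R = \frac{5}{-1} = 5 \left(-1\right) = -5$)
$K{\left(h,P \right)} = -3 + h$ ($K{\left(h,P \right)} = h + 3 \left(-1\right) = h - 3 = -3 + h$)
$p{\left(V \right)} = -5 - 5 V$ ($p{\left(V \right)} = - 5 \left(V + 1\right) = - 5 \left(1 + V\right) = -5 - 5 V$)
$K{\left(- \frac{2}{7},-4 \right)} p{\left(-10 \right)} = \left(-3 - \frac{2}{7}\right) \left(-5 - -50\right) = \left(-3 - \frac{2}{7}\right) \left(-5 + 50\right) = \left(-3 - \frac{2}{7}\right) 45 = \left(- \frac{23}{7}\right) 45 = - \frac{1035}{7}$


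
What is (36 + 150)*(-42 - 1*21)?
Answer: -11718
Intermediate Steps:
(36 + 150)*(-42 - 1*21) = 186*(-42 - 21) = 186*(-63) = -11718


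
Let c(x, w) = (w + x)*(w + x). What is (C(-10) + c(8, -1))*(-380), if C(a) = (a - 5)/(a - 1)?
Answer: -210520/11 ≈ -19138.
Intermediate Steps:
c(x, w) = (w + x)²
C(a) = (-5 + a)/(-1 + a)
(C(-10) + c(8, -1))*(-380) = ((-5 - 10)/(-1 - 10) + (-1 + 8)²)*(-380) = (-15/(-11) + 7²)*(-380) = (-1/11*(-15) + 49)*(-380) = (15/11 + 49)*(-380) = (554/11)*(-380) = -210520/11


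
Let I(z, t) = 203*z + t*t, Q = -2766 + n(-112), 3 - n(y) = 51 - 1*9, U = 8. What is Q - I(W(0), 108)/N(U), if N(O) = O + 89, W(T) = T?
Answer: -283749/97 ≈ -2925.2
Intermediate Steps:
n(y) = -39 (n(y) = 3 - (51 - 1*9) = 3 - (51 - 9) = 3 - 1*42 = 3 - 42 = -39)
Q = -2805 (Q = -2766 - 39 = -2805)
I(z, t) = t**2 + 203*z (I(z, t) = 203*z + t**2 = t**2 + 203*z)
N(O) = 89 + O
Q - I(W(0), 108)/N(U) = -2805 - (108**2 + 203*0)/(89 + 8) = -2805 - (11664 + 0)/97 = -2805 - 11664/97 = -283749/97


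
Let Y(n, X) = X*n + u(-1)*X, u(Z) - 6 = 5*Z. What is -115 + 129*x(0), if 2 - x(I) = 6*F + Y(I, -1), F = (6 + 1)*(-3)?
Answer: 16526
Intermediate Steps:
u(Z) = 6 + 5*Z
Y(n, X) = X + X*n (Y(n, X) = X*n + (6 + 5*(-1))*X = X*n + (6 - 5)*X = X*n + 1*X = X*n + X = X + X*n)
F = -21 (F = 7*(-3) = -21)
x(I) = 129 + I (x(I) = 2 - (6*(-21) - (1 + I)) = 2 - (-126 + (-1 - I)) = 2 - (-127 - I) = 2 + (127 + I) = 129 + I)
-115 + 129*x(0) = -115 + 129*(129 + 0) = -115 + 129*129 = -115 + 16641 = 16526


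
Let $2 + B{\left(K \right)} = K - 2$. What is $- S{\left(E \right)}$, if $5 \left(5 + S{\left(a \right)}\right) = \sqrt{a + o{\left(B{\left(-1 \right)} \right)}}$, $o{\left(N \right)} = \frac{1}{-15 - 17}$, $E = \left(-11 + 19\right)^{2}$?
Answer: $5 - \frac{\sqrt{4094}}{40} \approx 3.4004$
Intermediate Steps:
$B{\left(K \right)} = -4 + K$ ($B{\left(K \right)} = -2 + \left(K - 2\right) = -2 + \left(-2 + K\right) = -4 + K$)
$E = 64$ ($E = 8^{2} = 64$)
$o{\left(N \right)} = - \frac{1}{32}$ ($o{\left(N \right)} = \frac{1}{-15 - 17} = \frac{1}{-32} = - \frac{1}{32}$)
$S{\left(a \right)} = -5 + \frac{\sqrt{- \frac{1}{32} + a}}{5}$ ($S{\left(a \right)} = -5 + \frac{\sqrt{a - \frac{1}{32}}}{5} = -5 + \frac{\sqrt{- \frac{1}{32} + a}}{5}$)
$- S{\left(E \right)} = - (-5 + \frac{\sqrt{-2 + 64 \cdot 64}}{40}) = - (-5 + \frac{\sqrt{-2 + 4096}}{40}) = - (-5 + \frac{\sqrt{4094}}{40}) = 5 - \frac{\sqrt{4094}}{40}$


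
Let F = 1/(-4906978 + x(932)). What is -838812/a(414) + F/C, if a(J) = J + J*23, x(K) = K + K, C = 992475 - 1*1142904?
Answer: -955147190841157/11314028039892 ≈ -84.422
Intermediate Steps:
C = -150429 (C = 992475 - 1142904 = -150429)
x(K) = 2*K
F = -1/4905114 (F = 1/(-4906978 + 2*932) = 1/(-4906978 + 1864) = 1/(-4905114) = -1/4905114 ≈ -2.0387e-7)
a(J) = 24*J (a(J) = J + 23*J = 24*J)
-838812/a(414) + F/C = -838812/(24*414) - 1/4905114/(-150429) = -838812/9936 - 1/4905114*(-1/150429) = -838812*1/9936 + 1/737871393906 = -69901/828 + 1/737871393906 = -955147190841157/11314028039892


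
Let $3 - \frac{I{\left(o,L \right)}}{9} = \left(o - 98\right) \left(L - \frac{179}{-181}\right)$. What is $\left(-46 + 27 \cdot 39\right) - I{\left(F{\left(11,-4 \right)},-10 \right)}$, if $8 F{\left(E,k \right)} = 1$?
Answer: $\frac{12912697}{1448} \approx 8917.6$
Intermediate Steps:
$F{\left(E,k \right)} = \frac{1}{8}$ ($F{\left(E,k \right)} = \frac{1}{8} \cdot 1 = \frac{1}{8}$)
$I{\left(o,L \right)} = 27 - 9 \left(-98 + o\right) \left(\frac{179}{181} + L\right)$ ($I{\left(o,L \right)} = 27 - 9 \left(o - 98\right) \left(L - \frac{179}{-181}\right) = 27 - 9 \left(-98 + o\right) \left(L - - \frac{179}{181}\right) = 27 - 9 \left(-98 + o\right) \left(L + \frac{179}{181}\right) = 27 - 9 \left(-98 + o\right) \left(\frac{179}{181} + L\right)$)
$\left(-46 + 27 \cdot 39\right) - I{\left(F{\left(11,-4 \right)},-10 \right)} = \left(-46 + 27 \cdot 39\right) - \left(\frac{162765}{181} + 882 \left(-10\right) - \frac{1611}{1448} - \left(-90\right) \frac{1}{8}\right) = \left(-46 + 1053\right) - \left(\frac{162765}{181} - 8820 - \frac{1611}{1448} + \frac{45}{4}\right) = 1007 - - \frac{11454561}{1448} = 1007 + \frac{11454561}{1448} = \frac{12912697}{1448}$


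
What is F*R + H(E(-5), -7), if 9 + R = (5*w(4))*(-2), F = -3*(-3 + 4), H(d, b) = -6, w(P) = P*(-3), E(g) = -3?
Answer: -339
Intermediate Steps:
w(P) = -3*P
F = -3 (F = -3*1 = -3)
R = 111 (R = -9 + (5*(-3*4))*(-2) = -9 + (5*(-12))*(-2) = -9 - 60*(-2) = -9 + 120 = 111)
F*R + H(E(-5), -7) = -3*111 - 6 = -333 - 6 = -339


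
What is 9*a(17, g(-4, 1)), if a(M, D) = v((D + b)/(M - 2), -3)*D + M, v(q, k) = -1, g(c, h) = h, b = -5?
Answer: 144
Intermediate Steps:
a(M, D) = M - D (a(M, D) = -D + M = M - D)
9*a(17, g(-4, 1)) = 9*(17 - 1*1) = 9*(17 - 1) = 9*16 = 144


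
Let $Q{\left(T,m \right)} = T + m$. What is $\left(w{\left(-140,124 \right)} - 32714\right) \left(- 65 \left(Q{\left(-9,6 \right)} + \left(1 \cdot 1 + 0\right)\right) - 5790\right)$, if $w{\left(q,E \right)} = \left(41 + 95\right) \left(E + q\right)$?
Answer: $197477400$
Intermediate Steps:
$w{\left(q,E \right)} = 136 E + 136 q$ ($w{\left(q,E \right)} = 136 \left(E + q\right) = 136 E + 136 q$)
$\left(w{\left(-140,124 \right)} - 32714\right) \left(- 65 \left(Q{\left(-9,6 \right)} + \left(1 \cdot 1 + 0\right)\right) - 5790\right) = \left(\left(136 \cdot 124 + 136 \left(-140\right)\right) - 32714\right) \left(- 65 \left(\left(-9 + 6\right) + \left(1 \cdot 1 + 0\right)\right) - 5790\right) = \left(\left(16864 - 19040\right) - 32714\right) \left(- 65 \left(-3 + \left(1 + 0\right)\right) - 5790\right) = \left(-2176 - 32714\right) \left(- 65 \left(-3 + 1\right) - 5790\right) = - 34890 \left(\left(-65\right) \left(-2\right) - 5790\right) = - 34890 \left(130 - 5790\right) = \left(-34890\right) \left(-5660\right) = 197477400$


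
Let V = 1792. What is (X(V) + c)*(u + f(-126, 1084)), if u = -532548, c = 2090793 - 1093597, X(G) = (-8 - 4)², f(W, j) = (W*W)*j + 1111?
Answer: 16633783128980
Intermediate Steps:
f(W, j) = 1111 + j*W² (f(W, j) = W²*j + 1111 = j*W² + 1111 = 1111 + j*W²)
X(G) = 144 (X(G) = (-12)² = 144)
c = 997196
(X(V) + c)*(u + f(-126, 1084)) = (144 + 997196)*(-532548 + (1111 + 1084*(-126)²)) = 997340*(-532548 + (1111 + 1084*15876)) = 997340*(-532548 + (1111 + 17209584)) = 997340*(-532548 + 17210695) = 997340*16678147 = 16633783128980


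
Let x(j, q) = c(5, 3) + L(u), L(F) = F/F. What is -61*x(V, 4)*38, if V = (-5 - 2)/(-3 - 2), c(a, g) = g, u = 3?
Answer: -9272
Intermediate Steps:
L(F) = 1
V = 7/5 (V = -7/(-5) = -7*(-⅕) = 7/5 ≈ 1.4000)
x(j, q) = 4 (x(j, q) = 3 + 1 = 4)
-61*x(V, 4)*38 = -61*4*38 = -244*38 = -9272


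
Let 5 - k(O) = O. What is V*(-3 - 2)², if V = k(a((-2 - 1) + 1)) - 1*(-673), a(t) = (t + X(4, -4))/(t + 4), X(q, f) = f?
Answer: 17025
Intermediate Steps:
a(t) = (-4 + t)/(4 + t) (a(t) = (t - 4)/(t + 4) = (-4 + t)/(4 + t))
k(O) = 5 - O
V = 681 (V = (5 - (-4 + ((-2 - 1) + 1))/(4 + ((-2 - 1) + 1))) - 1*(-673) = (5 - (-4 + (-3 + 1))/(4 + (-3 + 1))) + 673 = (5 - (-4 - 2)/(4 - 2)) + 673 = (5 - (-6)/2) + 673 = (5 - 1*(-3)) + 673 = (5 + 3) + 673 = 8 + 673 = 681)
V*(-3 - 2)² = 681*(-3 - 2)² = 681*(-5)² = 681*25 = 17025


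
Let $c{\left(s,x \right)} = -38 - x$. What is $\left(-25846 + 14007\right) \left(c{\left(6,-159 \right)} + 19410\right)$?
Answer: $-231227509$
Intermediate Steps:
$\left(-25846 + 14007\right) \left(c{\left(6,-159 \right)} + 19410\right) = \left(-25846 + 14007\right) \left(\left(-38 - -159\right) + 19410\right) = - 11839 \left(\left(-38 + 159\right) + 19410\right) = - 11839 \left(121 + 19410\right) = \left(-11839\right) 19531 = -231227509$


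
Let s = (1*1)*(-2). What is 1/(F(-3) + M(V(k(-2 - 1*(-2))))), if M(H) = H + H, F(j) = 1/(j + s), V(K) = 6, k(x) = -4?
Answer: 5/59 ≈ 0.084746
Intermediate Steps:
s = -2 (s = 1*(-2) = -2)
F(j) = 1/(-2 + j) (F(j) = 1/(j - 2) = 1/(-2 + j))
M(H) = 2*H
1/(F(-3) + M(V(k(-2 - 1*(-2))))) = 1/(1/(-2 - 3) + 2*6) = 1/(1/(-5) + 12) = 1/(-⅕ + 12) = 1/(59/5) = 5/59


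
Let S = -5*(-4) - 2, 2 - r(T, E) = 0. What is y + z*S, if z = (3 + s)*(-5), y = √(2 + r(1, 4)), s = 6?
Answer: -808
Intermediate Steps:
r(T, E) = 2 (r(T, E) = 2 - 1*0 = 2 + 0 = 2)
y = 2 (y = √(2 + 2) = √4 = 2)
S = 18 (S = 20 - 2 = 18)
z = -45 (z = (3 + 6)*(-5) = 9*(-5) = -45)
y + z*S = 2 - 45*18 = 2 - 810 = -808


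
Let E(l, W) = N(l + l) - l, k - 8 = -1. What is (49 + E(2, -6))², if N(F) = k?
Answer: 2916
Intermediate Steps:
k = 7 (k = 8 - 1 = 7)
N(F) = 7
E(l, W) = 7 - l
(49 + E(2, -6))² = (49 + (7 - 1*2))² = (49 + (7 - 2))² = (49 + 5)² = 54² = 2916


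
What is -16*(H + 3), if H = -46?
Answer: 688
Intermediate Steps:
-16*(H + 3) = -16*(-46 + 3) = -16*(-43) = 688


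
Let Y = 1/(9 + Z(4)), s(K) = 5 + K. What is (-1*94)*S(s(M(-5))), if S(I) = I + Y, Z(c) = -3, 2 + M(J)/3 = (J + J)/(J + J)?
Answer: -611/3 ≈ -203.67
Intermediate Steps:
M(J) = -3 (M(J) = -6 + 3*((J + J)/(J + J)) = -6 + 3*((2*J)/((2*J))) = -6 + 3*((2*J)*(1/(2*J))) = -6 + 3*1 = -6 + 3 = -3)
Y = ⅙ (Y = 1/(9 - 3) = 1/6 = ⅙ ≈ 0.16667)
S(I) = ⅙ + I (S(I) = I + ⅙ = ⅙ + I)
(-1*94)*S(s(M(-5))) = (-1*94)*(⅙ + (5 - 3)) = -94*(⅙ + 2) = -94*13/6 = -611/3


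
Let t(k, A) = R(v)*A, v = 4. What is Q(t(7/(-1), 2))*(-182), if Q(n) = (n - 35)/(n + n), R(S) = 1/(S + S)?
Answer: 12649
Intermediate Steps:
R(S) = 1/(2*S)
t(k, A) = A/8 (t(k, A) = ((½)/4)*A = ((½)*(¼))*A = A/8)
Q(n) = (-35 + n)/(2*n) (Q(n) = (-35 + n)/((2*n)) = (-35 + n)*(1/(2*n)) = (-35 + n)/(2*n))
Q(t(7/(-1), 2))*(-182) = ((-35 + (⅛)*2)/(2*(((⅛)*2))))*(-182) = ((-35 + ¼)/(2*(¼)))*(-182) = ((½)*4*(-139/4))*(-182) = -139/2*(-182) = 12649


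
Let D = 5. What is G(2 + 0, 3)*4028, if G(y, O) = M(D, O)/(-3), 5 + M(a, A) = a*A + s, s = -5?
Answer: -20140/3 ≈ -6713.3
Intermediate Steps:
M(a, A) = -10 + A*a (M(a, A) = -5 + (a*A - 5) = -5 + (A*a - 5) = -5 + (-5 + A*a) = -10 + A*a)
G(y, O) = 10/3 - 5*O/3 (G(y, O) = (-10 + O*5)/(-3) = (-10 + 5*O)*(-⅓) = 10/3 - 5*O/3)
G(2 + 0, 3)*4028 = (10/3 - 5/3*3)*4028 = (10/3 - 5)*4028 = -5/3*4028 = -20140/3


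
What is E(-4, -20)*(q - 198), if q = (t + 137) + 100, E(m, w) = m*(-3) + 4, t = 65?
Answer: 1664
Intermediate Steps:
E(m, w) = 4 - 3*m (E(m, w) = -3*m + 4 = 4 - 3*m)
q = 302 (q = (65 + 137) + 100 = 202 + 100 = 302)
E(-4, -20)*(q - 198) = (4 - 3*(-4))*(302 - 198) = (4 + 12)*104 = 16*104 = 1664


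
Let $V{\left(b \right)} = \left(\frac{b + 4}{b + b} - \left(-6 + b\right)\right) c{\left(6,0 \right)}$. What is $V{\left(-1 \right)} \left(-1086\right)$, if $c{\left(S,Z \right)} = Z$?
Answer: $0$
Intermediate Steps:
$V{\left(b \right)} = 0$ ($V{\left(b \right)} = \left(\frac{b + 4}{b + b} - \left(-6 + b\right)\right) 0 = \left(\frac{4 + b}{2 b} - \left(-6 + b\right)\right) 0 = \left(6 - b + \frac{4 + b}{2 b}\right) 0 = 0$)
$V{\left(-1 \right)} \left(-1086\right) = 0 \left(-1086\right) = 0$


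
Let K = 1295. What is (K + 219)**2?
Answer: 2292196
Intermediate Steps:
(K + 219)**2 = (1295 + 219)**2 = 1514**2 = 2292196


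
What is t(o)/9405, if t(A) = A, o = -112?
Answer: -112/9405 ≈ -0.011909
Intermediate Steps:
t(o)/9405 = -112/9405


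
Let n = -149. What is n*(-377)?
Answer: 56173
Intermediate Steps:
n*(-377) = -149*(-377) = 56173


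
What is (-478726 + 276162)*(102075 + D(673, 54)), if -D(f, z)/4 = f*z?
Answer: 8769603252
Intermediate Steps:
D(f, z) = -4*f*z
(-478726 + 276162)*(102075 + D(673, 54)) = (-478726 + 276162)*(102075 - 4*673*54) = -202564*(102075 - 145368) = -202564*(-43293) = 8769603252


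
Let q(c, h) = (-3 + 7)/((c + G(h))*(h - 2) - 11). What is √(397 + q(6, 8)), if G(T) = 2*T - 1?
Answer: √5250785/115 ≈ 19.926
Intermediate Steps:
G(T) = -1 + 2*T
q(c, h) = 4/(-11 + (-2 + h)*(-1 + c + 2*h)) (q(c, h) = (-3 + 7)/((c + (-1 + 2*h))*(h - 2) - 11) = 4/((-1 + c + 2*h)*(-2 + h) - 11) = 4/((-2 + h)*(-1 + c + 2*h) - 11) = 4/(-11 + (-2 + h)*(-1 + c + 2*h)))
√(397 + q(6, 8)) = √(397 + 4/(-9 - 5*8 - 2*6 + 2*8² + 6*8)) = √(397 + 4/(-9 - 40 - 12 + 2*64 + 48)) = √(397 + 4/(-9 - 40 - 12 + 128 + 48)) = √(397 + 4/115) = √(45659/115) = √5250785/115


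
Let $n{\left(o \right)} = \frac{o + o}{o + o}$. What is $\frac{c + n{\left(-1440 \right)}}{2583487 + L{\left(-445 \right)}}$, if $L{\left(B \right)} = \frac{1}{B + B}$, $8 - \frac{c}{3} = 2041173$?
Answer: $- \frac{5449909660}{2299303429} \approx -2.3702$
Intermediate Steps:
$n{\left(o \right)} = 1$ ($n{\left(o \right)} = \frac{2 o}{2 o} = 2 o \frac{1}{2 o} = 1$)
$c = -6123495$ ($c = 24 - 6123519 = -6123495$)
$L{\left(B \right)} = \frac{1}{2 B}$
$\frac{c + n{\left(-1440 \right)}}{2583487 + L{\left(-445 \right)}} = \frac{-6123495 + 1}{2583487 + \frac{1}{2 \left(-445\right)}} = - \frac{6123494}{2583487 + \frac{1}{2} \left(- \frac{1}{445}\right)} = - \frac{6123494}{2583487 - \frac{1}{890}} = - \frac{6123494}{\frac{2299303429}{890}} = \left(-6123494\right) \frac{890}{2299303429} = - \frac{5449909660}{2299303429}$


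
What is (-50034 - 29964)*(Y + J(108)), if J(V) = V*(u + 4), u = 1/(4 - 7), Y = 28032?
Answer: -2274183144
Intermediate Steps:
u = -1/3 (u = 1/(-3) = -1/3 ≈ -0.33333)
J(V) = 11*V/3 (J(V) = V*(-1/3 + 4) = V*(11/3) = 11*V/3)
(-50034 - 29964)*(Y + J(108)) = (-50034 - 29964)*(28032 + (11/3)*108) = -79998*(28032 + 396) = -79998*28428 = -2274183144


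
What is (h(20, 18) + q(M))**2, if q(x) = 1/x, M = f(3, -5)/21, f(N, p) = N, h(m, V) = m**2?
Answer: 165649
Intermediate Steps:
M = 1/7 (M = 3/21 = 3*(1/21) = 1/7 ≈ 0.14286)
(h(20, 18) + q(M))**2 = (20**2 + 1/(1/7))**2 = (400 + 7)**2 = 407**2 = 165649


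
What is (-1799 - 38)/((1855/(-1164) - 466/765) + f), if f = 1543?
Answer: -545258340/457339427 ≈ -1.1922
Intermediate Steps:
(-1799 - 38)/((1855/(-1164) - 466/765) + f) = (-1799 - 38)/((1855/(-1164) - 466/765) + 1543) = -1837/((1855*(-1/1164) - 466*1/765) + 1543) = -1837/((-1855/1164 - 466/765) + 1543) = -1837/(-653833/296820 + 1543) = -1837/457339427/296820 = -1837*296820/457339427 = -545258340/457339427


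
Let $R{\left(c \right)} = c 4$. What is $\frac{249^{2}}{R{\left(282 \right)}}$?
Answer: $\frac{20667}{376} \approx 54.965$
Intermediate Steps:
$R{\left(c \right)} = 4 c$
$\frac{249^{2}}{R{\left(282 \right)}} = \frac{249^{2}}{4 \cdot 282} = \frac{62001}{1128} = 62001 \cdot \frac{1}{1128} = \frac{20667}{376}$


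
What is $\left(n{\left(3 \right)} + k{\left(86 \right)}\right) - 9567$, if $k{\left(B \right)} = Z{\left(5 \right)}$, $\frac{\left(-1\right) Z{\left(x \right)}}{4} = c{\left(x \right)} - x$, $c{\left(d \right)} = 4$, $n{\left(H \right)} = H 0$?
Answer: $-9563$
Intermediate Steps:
$n{\left(H \right)} = 0$
$Z{\left(x \right)} = -16 + 4 x$ ($Z{\left(x \right)} = - 4 \left(4 - x\right) = -16 + 4 x$)
$k{\left(B \right)} = 4$ ($k{\left(B \right)} = -16 + 4 \cdot 5 = -16 + 20 = 4$)
$\left(n{\left(3 \right)} + k{\left(86 \right)}\right) - 9567 = \left(0 + 4\right) - 9567 = 4 - 9567 = -9563$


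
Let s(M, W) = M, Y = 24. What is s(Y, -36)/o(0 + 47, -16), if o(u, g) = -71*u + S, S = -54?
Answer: -24/3391 ≈ -0.0070776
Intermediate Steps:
o(u, g) = -54 - 71*u (o(u, g) = -71*u - 54 = -54 - 71*u)
s(Y, -36)/o(0 + 47, -16) = 24/(-54 - 71*(0 + 47)) = 24/(-54 - 71*47) = 24/(-54 - 3337) = 24/(-3391) = 24*(-1/3391) = -24/3391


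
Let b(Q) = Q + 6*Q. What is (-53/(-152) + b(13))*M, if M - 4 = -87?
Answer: -1152455/152 ≈ -7581.9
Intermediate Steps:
M = -83 (M = 4 - 87 = -83)
b(Q) = 7*Q
(-53/(-152) + b(13))*M = (-53/(-152) + 7*13)*(-83) = (-53*(-1/152) + 91)*(-83) = (53/152 + 91)*(-83) = (13885/152)*(-83) = -1152455/152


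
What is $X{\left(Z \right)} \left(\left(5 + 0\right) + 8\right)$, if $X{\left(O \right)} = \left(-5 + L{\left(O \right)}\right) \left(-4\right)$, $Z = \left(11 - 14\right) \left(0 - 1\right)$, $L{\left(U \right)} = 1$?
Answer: $208$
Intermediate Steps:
$Z = 3$ ($Z = \left(-3\right) \left(-1\right) = 3$)
$X{\left(O \right)} = 16$ ($X{\left(O \right)} = \left(-5 + 1\right) \left(-4\right) = \left(-4\right) \left(-4\right) = 16$)
$X{\left(Z \right)} \left(\left(5 + 0\right) + 8\right) = 16 \left(\left(5 + 0\right) + 8\right) = 16 \left(5 + 8\right) = 16 \cdot 13 = 208$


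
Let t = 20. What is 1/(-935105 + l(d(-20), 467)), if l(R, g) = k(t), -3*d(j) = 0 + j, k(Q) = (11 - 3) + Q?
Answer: -1/935077 ≈ -1.0694e-6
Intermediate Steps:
k(Q) = 8 + Q
d(j) = -j/3 (d(j) = -(0 + j)/3 = -j/3)
l(R, g) = 28 (l(R, g) = 8 + 20 = 28)
1/(-935105 + l(d(-20), 467)) = 1/(-935105 + 28) = 1/(-935077) = -1/935077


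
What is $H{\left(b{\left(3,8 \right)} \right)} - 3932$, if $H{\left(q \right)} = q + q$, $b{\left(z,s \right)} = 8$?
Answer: $-3916$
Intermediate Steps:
$H{\left(q \right)} = 2 q$
$H{\left(b{\left(3,8 \right)} \right)} - 3932 = 2 \cdot 8 - 3932 = 16 - 3932 = -3916$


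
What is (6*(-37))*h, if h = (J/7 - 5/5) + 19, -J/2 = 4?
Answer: -26196/7 ≈ -3742.3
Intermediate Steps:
J = -8 (J = -2*4 = -8)
h = 118/7 (h = (-8/7 - 5/5) + 19 = (-8*⅐ - 5*⅕) + 19 = (-8/7 - 1) + 19 = -15/7 + 19 = 118/7 ≈ 16.857)
(6*(-37))*h = (6*(-37))*(118/7) = -222*118/7 = -26196/7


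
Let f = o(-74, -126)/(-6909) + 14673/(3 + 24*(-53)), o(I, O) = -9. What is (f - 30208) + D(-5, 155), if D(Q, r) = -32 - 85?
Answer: -628785907/20727 ≈ -30337.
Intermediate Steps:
D(Q, r) = -117
f = -239632/20727 (f = -9/(-6909) + 14673/(3 + 24*(-53)) = -9*(-1/6909) + 14673/(3 - 1272) = 3/2303 + 14673/(-1269) = 3/2303 + 14673*(-1/1269) = 3/2303 - 4891/423 = -239632/20727 ≈ -11.561)
(f - 30208) + D(-5, 155) = (-239632/20727 - 30208) - 117 = -626360848/20727 - 117 = -628785907/20727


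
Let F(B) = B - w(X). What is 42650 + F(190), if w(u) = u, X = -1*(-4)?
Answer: 42836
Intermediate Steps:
X = 4
F(B) = -4 + B (F(B) = B - 1*4 = B - 4 = -4 + B)
42650 + F(190) = 42650 + (-4 + 190) = 42650 + 186 = 42836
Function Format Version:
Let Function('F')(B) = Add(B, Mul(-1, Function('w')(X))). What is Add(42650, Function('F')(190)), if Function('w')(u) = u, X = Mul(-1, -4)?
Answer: 42836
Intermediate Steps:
X = 4
Function('F')(B) = Add(-4, B) (Function('F')(B) = Add(B, Mul(-1, 4)) = Add(B, -4) = Add(-4, B))
Add(42650, Function('F')(190)) = Add(42650, Add(-4, 190)) = Add(42650, 186) = 42836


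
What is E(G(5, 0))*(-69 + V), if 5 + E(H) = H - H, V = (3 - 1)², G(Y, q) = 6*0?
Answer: 325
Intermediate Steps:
G(Y, q) = 0
V = 4 (V = 2² = 4)
E(H) = -5 (E(H) = -5 + (H - H) = -5 + 0 = -5)
E(G(5, 0))*(-69 + V) = -5*(-69 + 4) = -5*(-65) = 325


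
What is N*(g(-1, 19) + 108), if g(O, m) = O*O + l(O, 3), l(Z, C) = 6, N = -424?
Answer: -48760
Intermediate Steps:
g(O, m) = 6 + O² (g(O, m) = O*O + 6 = O² + 6 = 6 + O²)
N*(g(-1, 19) + 108) = -424*((6 + (-1)²) + 108) = -424*((6 + 1) + 108) = -424*(7 + 108) = -424*115 = -48760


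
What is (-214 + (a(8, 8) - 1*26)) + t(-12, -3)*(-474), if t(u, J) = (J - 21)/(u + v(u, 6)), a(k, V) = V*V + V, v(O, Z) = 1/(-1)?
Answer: -13560/13 ≈ -1043.1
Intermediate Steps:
v(O, Z) = -1
a(k, V) = V + V² (a(k, V) = V² + V = V + V²)
t(u, J) = (-21 + J)/(-1 + u) (t(u, J) = (J - 21)/(u - 1) = (-21 + J)/(-1 + u))
(-214 + (a(8, 8) - 1*26)) + t(-12, -3)*(-474) = (-214 + (8*(1 + 8) - 1*26)) + ((-21 - 3)/(-1 - 12))*(-474) = (-214 + (8*9 - 26)) + (-24/(-13))*(-474) = (-214 + (72 - 26)) - 1/13*(-24)*(-474) = (-214 + 46) + (24/13)*(-474) = -168 - 11376/13 = -13560/13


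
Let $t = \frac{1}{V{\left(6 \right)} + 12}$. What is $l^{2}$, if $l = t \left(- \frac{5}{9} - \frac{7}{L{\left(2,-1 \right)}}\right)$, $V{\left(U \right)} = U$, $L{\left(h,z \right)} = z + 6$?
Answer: $\frac{1936}{164025} \approx 0.011803$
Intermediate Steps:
$L{\left(h,z \right)} = 6 + z$
$t = \frac{1}{18}$ ($t = \frac{1}{6 + 12} = \frac{1}{18} \approx 0.055556$)
$l = - \frac{44}{405}$ ($l = \frac{- \frac{5}{9} - \frac{7}{6 - 1}}{18} = \frac{\left(-5\right) \frac{1}{9} - \frac{7}{5}}{18} = \frac{- \frac{5}{9} - \frac{7}{5}}{18} = \frac{1}{18} \left(- \frac{88}{45}\right) = - \frac{44}{405} \approx -0.10864$)
$l^{2} = \left(- \frac{44}{405}\right)^{2} = \frac{1936}{164025}$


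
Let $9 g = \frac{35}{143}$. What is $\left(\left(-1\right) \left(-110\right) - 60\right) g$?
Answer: $\frac{1750}{1287} \approx 1.3598$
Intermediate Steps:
$g = \frac{35}{1287}$ ($g = \frac{35 \cdot \frac{1}{143}}{9} = \frac{1}{9} \cdot \frac{35}{143} = \frac{35}{1287} \approx 0.027195$)
$\left(\left(-1\right) \left(-110\right) - 60\right) g = \left(\left(-1\right) \left(-110\right) - 60\right) \frac{35}{1287} = \left(110 - 60\right) \frac{35}{1287} = 50 \cdot \frac{35}{1287} = \frac{1750}{1287}$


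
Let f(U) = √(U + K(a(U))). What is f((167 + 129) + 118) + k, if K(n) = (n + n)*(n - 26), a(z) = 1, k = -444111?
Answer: -444111 + 2*√91 ≈ -4.4409e+5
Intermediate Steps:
K(n) = 2*n*(-26 + n) (K(n) = (2*n)*(-26 + n) = 2*n*(-26 + n))
f(U) = √(-50 + U) (f(U) = √(U + 2*1*(-26 + 1)) = √(U + 2*1*(-25)) = √(U - 50) = √(-50 + U))
f((167 + 129) + 118) + k = √(-50 + ((167 + 129) + 118)) - 444111 = √(-50 + (296 + 118)) - 444111 = √(-50 + 414) - 444111 = √364 - 444111 = 2*√91 - 444111 = -444111 + 2*√91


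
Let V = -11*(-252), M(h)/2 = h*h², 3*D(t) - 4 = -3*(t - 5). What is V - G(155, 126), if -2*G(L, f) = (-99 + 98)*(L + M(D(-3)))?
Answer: 101599/54 ≈ 1881.5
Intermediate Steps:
D(t) = 19/3 - t (D(t) = 4/3 + (-3*(t - 5))/3 = 4/3 + (-3*(-5 + t))/3 = 4/3 + (15 - 3*t)/3 = 4/3 + (5 - t) = 19/3 - t)
M(h) = 2*h³ (M(h) = 2*(h*h²) = 2*h³)
G(L, f) = 21952/27 + L/2 (G(L, f) = -(-99 + 98)*(L + 2*(19/3 - 1*(-3))³)/2 = -(-1)*(L + 2*(19/3 + 3)³)/2 = -(-1)*(L + 2*(28/3)³)/2 = -(-1)*(L + 2*(21952/27))/2 = -(-1)*(L + 43904/27)/2 = -(-1)*(43904/27 + L)/2 = -(-43904/27 - L)/2 = 21952/27 + L/2)
V = 2772
V - G(155, 126) = 2772 - (21952/27 + (½)*155) = 2772 - (21952/27 + 155/2) = 2772 - 1*48089/54 = 2772 - 48089/54 = 101599/54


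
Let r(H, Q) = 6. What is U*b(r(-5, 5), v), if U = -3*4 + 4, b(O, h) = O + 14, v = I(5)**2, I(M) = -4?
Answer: -160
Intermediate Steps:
v = 16 (v = (-4)**2 = 16)
b(O, h) = 14 + O
U = -8 (U = -12 + 4 = -8)
U*b(r(-5, 5), v) = -8*(14 + 6) = -8*20 = -160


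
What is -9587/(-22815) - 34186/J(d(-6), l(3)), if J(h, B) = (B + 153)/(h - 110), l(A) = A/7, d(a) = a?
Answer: 105555435253/4083885 ≈ 25847.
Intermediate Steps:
l(A) = A/7 (l(A) = A*(⅐) = A/7)
J(h, B) = (153 + B)/(-110 + h)
-9587/(-22815) - 34186/J(d(-6), l(3)) = -9587/(-22815) - 34186*(-110 - 6)/(153 + (⅐)*3) = -9587*(-1/22815) - 34186*(-116/(153 + 3/7)) = 9587/22815 - 34186/((-1/116*1074/7)) = 9587/22815 - 34186/(-537/406) = 9587/22815 - 34186*(-406/537) = 9587/22815 + 13879516/537 = 105555435253/4083885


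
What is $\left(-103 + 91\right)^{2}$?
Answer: $144$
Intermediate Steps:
$\left(-103 + 91\right)^{2} = \left(-12\right)^{2} = 144$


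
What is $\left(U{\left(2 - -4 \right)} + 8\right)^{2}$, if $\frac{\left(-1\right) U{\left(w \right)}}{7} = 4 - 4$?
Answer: $64$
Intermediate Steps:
$U{\left(w \right)} = 0$ ($U{\left(w \right)} = - 7 \left(4 - 4\right) = \left(-7\right) 0 = 0$)
$\left(U{\left(2 - -4 \right)} + 8\right)^{2} = \left(0 + 8\right)^{2} = 8^{2} = 64$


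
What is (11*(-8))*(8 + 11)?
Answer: -1672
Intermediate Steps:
(11*(-8))*(8 + 11) = -88*19 = -1672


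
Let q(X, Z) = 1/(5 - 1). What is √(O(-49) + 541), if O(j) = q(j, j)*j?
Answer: 3*√235/2 ≈ 22.995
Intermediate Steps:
q(X, Z) = ¼ (q(X, Z) = 1/4 = ¼)
O(j) = j/4
√(O(-49) + 541) = √((¼)*(-49) + 541) = √(-49/4 + 541) = √(2115/4) = 3*√235/2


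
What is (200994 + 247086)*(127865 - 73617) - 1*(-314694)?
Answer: 24307758534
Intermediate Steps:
(200994 + 247086)*(127865 - 73617) - 1*(-314694) = 448080*54248 + 314694 = 24307443840 + 314694 = 24307758534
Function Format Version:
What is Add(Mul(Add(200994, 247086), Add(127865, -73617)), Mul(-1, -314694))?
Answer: 24307758534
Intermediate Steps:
Add(Mul(Add(200994, 247086), Add(127865, -73617)), Mul(-1, -314694)) = Add(Mul(448080, 54248), 314694) = Add(24307443840, 314694) = 24307758534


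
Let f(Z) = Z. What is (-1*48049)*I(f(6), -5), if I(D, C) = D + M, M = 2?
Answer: -384392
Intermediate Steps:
I(D, C) = 2 + D (I(D, C) = D + 2 = 2 + D)
(-1*48049)*I(f(6), -5) = (-1*48049)*(2 + 6) = -48049*8 = -384392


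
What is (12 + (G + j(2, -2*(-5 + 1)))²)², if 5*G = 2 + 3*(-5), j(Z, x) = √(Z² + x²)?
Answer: 5853761/625 - 225576*√17/125 ≈ 1925.4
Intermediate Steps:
G = -13/5 (G = (2 + 3*(-5))/5 = (2 - 15)/5 = (⅕)*(-13) = -13/5 ≈ -2.6000)
(12 + (G + j(2, -2*(-5 + 1)))²)² = (12 + (-13/5 + √(2² + (-2*(-5 + 1))²))²)² = (12 + (-13/5 + √(4 + (-2*(-4))²))²)² = (12 + (-13/5 + √(4 + 8²))²)² = (12 + (-13/5 + √(4 + 64))²)² = (12 + (-13/5 + √68)²)² = (12 + (-13/5 + 2*√17)²)²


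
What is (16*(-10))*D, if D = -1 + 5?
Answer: -640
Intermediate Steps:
D = 4
(16*(-10))*D = (16*(-10))*4 = -160*4 = -640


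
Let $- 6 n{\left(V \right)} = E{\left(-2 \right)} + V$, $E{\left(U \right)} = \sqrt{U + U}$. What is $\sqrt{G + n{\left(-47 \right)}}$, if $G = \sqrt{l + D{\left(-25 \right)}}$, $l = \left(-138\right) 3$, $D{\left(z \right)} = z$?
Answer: $\frac{\sqrt{282 - 12 i + 36 i \sqrt{439}}}{6} \approx 3.8659 + 2.6668 i$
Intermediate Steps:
$E{\left(U \right)} = \sqrt{2} \sqrt{U}$ ($E{\left(U \right)} = \sqrt{2 U} = \sqrt{2} \sqrt{U}$)
$l = -414$
$n{\left(V \right)} = - \frac{i}{3} - \frac{V}{6}$ ($n{\left(V \right)} = - \frac{\sqrt{2} \sqrt{-2} + V}{6} = - \frac{\sqrt{2} i \sqrt{2} + V}{6} = - \frac{2 i + V}{6} = - \frac{V + 2 i}{6} = - \frac{i}{3} - \frac{V}{6}$)
$G = i \sqrt{439}$ ($G = \sqrt{-414 - 25} = \sqrt{-439} = i \sqrt{439} \approx 20.952 i$)
$\sqrt{G + n{\left(-47 \right)}} = \sqrt{i \sqrt{439} - \left(- \frac{47}{6} + \frac{i}{3}\right)} = \sqrt{i \sqrt{439} + \left(- \frac{i}{3} + \frac{47}{6}\right)} = \sqrt{i \sqrt{439} + \left(\frac{47}{6} - \frac{i}{3}\right)} = \sqrt{\frac{47}{6} - \frac{i}{3} + i \sqrt{439}}$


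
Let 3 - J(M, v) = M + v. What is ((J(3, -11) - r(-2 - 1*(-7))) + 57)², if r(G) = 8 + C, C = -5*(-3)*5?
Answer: 225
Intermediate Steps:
C = 75 (C = 15*5 = 75)
J(M, v) = 3 - M - v (J(M, v) = 3 - (M + v) = 3 + (-M - v) = 3 - M - v)
r(G) = 83 (r(G) = 8 + 75 = 83)
((J(3, -11) - r(-2 - 1*(-7))) + 57)² = (((3 - 1*3 - 1*(-11)) - 1*83) + 57)² = (((3 - 3 + 11) - 83) + 57)² = ((11 - 83) + 57)² = (-72 + 57)² = (-15)² = 225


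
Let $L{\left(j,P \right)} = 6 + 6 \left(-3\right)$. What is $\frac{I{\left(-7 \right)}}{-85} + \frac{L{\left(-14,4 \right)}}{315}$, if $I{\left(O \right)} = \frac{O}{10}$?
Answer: $- \frac{533}{17850} \approx -0.02986$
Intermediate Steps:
$I{\left(O \right)} = \frac{O}{10}$ ($I{\left(O \right)} = O \frac{1}{10} = \frac{O}{10}$)
$L{\left(j,P \right)} = -12$ ($L{\left(j,P \right)} = 6 - 18 = -12$)
$\frac{I{\left(-7 \right)}}{-85} + \frac{L{\left(-14,4 \right)}}{315} = \frac{\frac{1}{10} \left(-7\right)}{-85} - \frac{12}{315} = \left(- \frac{7}{10}\right) \left(- \frac{1}{85}\right) - \frac{4}{105} = \frac{7}{850} - \frac{4}{105} = - \frac{533}{17850}$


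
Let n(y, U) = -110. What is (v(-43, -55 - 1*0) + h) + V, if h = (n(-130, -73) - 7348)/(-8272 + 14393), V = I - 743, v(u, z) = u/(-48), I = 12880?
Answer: 3565852915/293808 ≈ 12137.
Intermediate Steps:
v(u, z) = -u/48 (v(u, z) = u*(-1/48) = -u/48)
V = 12137 (V = 12880 - 743 = 12137)
h = -7458/6121 (h = (-110 - 7348)/(-8272 + 14393) = -7458/6121 ≈ -1.2184)
(v(-43, -55 - 1*0) + h) + V = (-1/48*(-43) - 7458/6121) + 12137 = (43/48 - 7458/6121) + 12137 = -94781/293808 + 12137 = 3565852915/293808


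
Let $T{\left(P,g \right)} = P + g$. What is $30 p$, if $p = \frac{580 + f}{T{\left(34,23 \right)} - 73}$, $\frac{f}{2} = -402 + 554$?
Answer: $- \frac{3315}{2} \approx -1657.5$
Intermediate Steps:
$f = 304$ ($f = 2 \left(-402 + 554\right) = 2 \cdot 152 = 304$)
$p = - \frac{221}{4}$ ($p = \frac{580 + 304}{\left(34 + 23\right) - 73} = \frac{884}{57 - 73} = \frac{884}{-16} = 884 \left(- \frac{1}{16}\right) = - \frac{221}{4} \approx -55.25$)
$30 p = 30 \left(- \frac{221}{4}\right) = - \frac{3315}{2}$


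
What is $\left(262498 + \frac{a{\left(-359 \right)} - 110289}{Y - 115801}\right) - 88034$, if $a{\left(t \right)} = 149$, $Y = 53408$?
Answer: $\frac{10885442492}{62393} \approx 1.7447 \cdot 10^{5}$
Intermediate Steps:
$\left(262498 + \frac{a{\left(-359 \right)} - 110289}{Y - 115801}\right) - 88034 = \left(262498 + \frac{149 - 110289}{53408 - 115801}\right) - 88034 = \left(262498 - \frac{110140}{-62393}\right) - 88034 = \left(262498 - - \frac{110140}{62393}\right) - 88034 = \left(262498 + \frac{110140}{62393}\right) - 88034 = \frac{16378147854}{62393} - 88034 = \frac{10885442492}{62393}$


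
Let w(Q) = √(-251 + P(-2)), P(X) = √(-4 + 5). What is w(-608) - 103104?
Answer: -103104 + 5*I*√10 ≈ -1.031e+5 + 15.811*I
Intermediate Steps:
P(X) = 1 (P(X) = √1 = 1)
w(Q) = 5*I*√10 (w(Q) = √(-251 + 1) = √(-250) = 5*I*√10)
w(-608) - 103104 = 5*I*√10 - 103104 = -103104 + 5*I*√10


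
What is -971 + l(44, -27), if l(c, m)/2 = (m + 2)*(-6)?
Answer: -671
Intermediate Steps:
l(c, m) = -24 - 12*m (l(c, m) = 2*((m + 2)*(-6)) = 2*((2 + m)*(-6)) = 2*(-12 - 6*m) = -24 - 12*m)
-971 + l(44, -27) = -971 + (-24 - 12*(-27)) = -971 + (-24 + 324) = -971 + 300 = -671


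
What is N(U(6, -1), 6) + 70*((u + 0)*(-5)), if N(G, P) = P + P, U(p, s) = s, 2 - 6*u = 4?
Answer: 386/3 ≈ 128.67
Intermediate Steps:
u = -⅓ (u = ⅓ - ⅙*4 = ⅓ - ⅔ = -⅓ ≈ -0.33333)
N(G, P) = 2*P
N(U(6, -1), 6) + 70*((u + 0)*(-5)) = 2*6 + 70*((-⅓ + 0)*(-5)) = 12 + 70*(-⅓*(-5)) = 12 + 70*(5/3) = 12 + 350/3 = 386/3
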